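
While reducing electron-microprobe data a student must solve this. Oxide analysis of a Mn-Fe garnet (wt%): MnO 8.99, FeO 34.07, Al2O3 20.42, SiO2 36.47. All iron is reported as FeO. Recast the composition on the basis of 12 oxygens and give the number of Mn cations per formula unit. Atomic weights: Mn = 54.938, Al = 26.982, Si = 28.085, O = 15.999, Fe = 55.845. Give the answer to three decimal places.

0.630 Mn apfu

MnO (M=70.937): mol = 0.12673; Mn = 0.12673, O = 0.12673.
FeO (M=71.844): mol = 0.47422; Fe = 0.47422, O = 0.47422.
Al2O3 (M=101.961): mol = 0.20027; Al = 0.40054, O = 0.60081.
SiO2 (M=60.083): mol = 0.60699; Si = 0.60699, O = 1.21398.
ΣO = 2.41574; factor = 12/ΣO = 4.96742.
Mn apfu = 0.12673 × 4.96742 = 0.630.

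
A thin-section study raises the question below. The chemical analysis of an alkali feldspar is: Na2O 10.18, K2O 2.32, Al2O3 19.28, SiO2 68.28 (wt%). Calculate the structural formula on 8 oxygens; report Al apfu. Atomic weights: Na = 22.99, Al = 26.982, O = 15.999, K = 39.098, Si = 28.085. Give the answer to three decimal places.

10.18 wt% Na2O ÷ 61.979 g/mol = 0.16425 mol, giving 0.32850 Na and 0.16425 O.
2.32 wt% K2O ÷ 94.195 g/mol = 0.02463 mol, giving 0.04926 K and 0.02463 O.
19.28 wt% Al2O3 ÷ 101.961 g/mol = 0.18909 mol, giving 0.37818 Al and 0.56727 O.
68.28 wt% SiO2 ÷ 60.083 g/mol = 1.13643 mol, giving 1.13643 Si and 2.27286 O.
Oxygen sums to 3.02901; scaling by 8/3.02901 = 2.64113 puts the formula on 8 O.
Al: 0.37818 × 2.64113 = 0.999 atoms per formula unit.

0.999 Al apfu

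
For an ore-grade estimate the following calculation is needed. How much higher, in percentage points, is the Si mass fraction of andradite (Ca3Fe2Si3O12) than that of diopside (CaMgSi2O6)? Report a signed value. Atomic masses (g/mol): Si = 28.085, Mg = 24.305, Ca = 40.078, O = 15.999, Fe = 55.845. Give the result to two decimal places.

-9.36 percentage points

First mineral: 84.255 g Si in 508.167 g formula = 16.58 wt% Si.
Second mineral: 56.170 g Si in 216.547 g formula = 25.94 wt% Si.
16.58% − 25.94% gives a difference of -9.36 percentage points.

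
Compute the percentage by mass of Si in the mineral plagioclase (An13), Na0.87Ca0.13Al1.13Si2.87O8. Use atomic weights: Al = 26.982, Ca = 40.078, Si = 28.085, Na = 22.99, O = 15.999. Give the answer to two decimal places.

Formula mass = 0.87×22.99 + 0.13×40.078 + 1.13×26.982 + 2.87×28.085 + 8×15.999 = 264.297 g/mol, of which 80.604 g is Si.
So Si makes up 80.604/264.297 = 0.3050 of the mass, i.e. 30.50%.

30.50 mass %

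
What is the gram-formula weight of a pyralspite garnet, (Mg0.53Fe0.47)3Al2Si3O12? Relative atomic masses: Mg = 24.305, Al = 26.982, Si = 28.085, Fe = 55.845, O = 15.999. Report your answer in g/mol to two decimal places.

The formula mass is the sum 1.59(24.305) + 1.41(55.845) + 2(26.982) + 3(28.085) + 12(15.999).

447.59 g/mol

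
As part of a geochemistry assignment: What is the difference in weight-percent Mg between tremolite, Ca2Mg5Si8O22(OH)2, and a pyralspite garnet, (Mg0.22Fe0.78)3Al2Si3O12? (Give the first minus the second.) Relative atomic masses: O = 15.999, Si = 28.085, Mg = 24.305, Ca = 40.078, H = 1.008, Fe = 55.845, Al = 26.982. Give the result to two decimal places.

11.60 percentage points

Mg in Ca2Mg5Si8O22(OH)2: molar mass 812.353 g/mol; 5×24.305 = 121.525 g → 14.96 wt%.
Mg in (Mg0.22Fe0.78)3Al2Si3O12: molar mass 476.926 g/mol; 0.66×24.305 = 16.041 g → 3.36 wt%.
Difference = 14.96 − 3.36 = 11.60 percentage points.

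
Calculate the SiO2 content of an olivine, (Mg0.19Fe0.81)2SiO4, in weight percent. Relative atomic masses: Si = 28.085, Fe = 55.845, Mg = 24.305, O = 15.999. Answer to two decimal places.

Formula mass = 191.786 g/mol.
1 Si → 1.0000 mol SiO2 per formula unit; M(SiO2) = 60.083, so SiO2 mass = 60.083 g.
60.083/191.786 × 100 = 31.33 wt%.

31.33 wt%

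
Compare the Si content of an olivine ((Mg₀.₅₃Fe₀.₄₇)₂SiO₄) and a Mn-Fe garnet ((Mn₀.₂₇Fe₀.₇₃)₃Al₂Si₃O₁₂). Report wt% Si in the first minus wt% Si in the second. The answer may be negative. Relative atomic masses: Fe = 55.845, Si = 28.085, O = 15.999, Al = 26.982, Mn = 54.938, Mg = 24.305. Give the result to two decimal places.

First mineral: 28.085 g Si in 170.339 g formula = 16.49 wt% Si.
Second mineral: 84.255 g Si in 497.007 g formula = 16.95 wt% Si.
16.49% − 16.95% gives a difference of -0.46 percentage points.

-0.46 percentage points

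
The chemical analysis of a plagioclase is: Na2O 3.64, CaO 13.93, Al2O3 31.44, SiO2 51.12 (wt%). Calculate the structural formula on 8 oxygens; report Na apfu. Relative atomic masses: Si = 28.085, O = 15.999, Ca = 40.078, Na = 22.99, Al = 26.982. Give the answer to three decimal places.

0.320 Na apfu

3.64 wt% Na2O ÷ 61.979 g/mol = 0.05873 mol, giving 0.11746 Na and 0.05873 O.
13.93 wt% CaO ÷ 56.077 g/mol = 0.24841 mol, giving 0.24841 Ca and 0.24841 O.
31.44 wt% Al2O3 ÷ 101.961 g/mol = 0.30835 mol, giving 0.61670 Al and 0.92505 O.
51.12 wt% SiO2 ÷ 60.083 g/mol = 0.85082 mol, giving 0.85082 Si and 1.70164 O.
Oxygen sums to 2.93383; scaling by 8/2.93383 = 2.72681 puts the formula on 8 O.
Na: 0.11746 × 2.72681 = 0.320 atoms per formula unit.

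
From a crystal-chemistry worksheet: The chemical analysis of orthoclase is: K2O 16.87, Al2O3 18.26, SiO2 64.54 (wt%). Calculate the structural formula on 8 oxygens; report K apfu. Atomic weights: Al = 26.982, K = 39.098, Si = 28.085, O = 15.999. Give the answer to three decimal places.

16.87 wt% K2O ÷ 94.195 g/mol = 0.17910 mol, giving 0.35820 K and 0.17910 O.
18.26 wt% Al2O3 ÷ 101.961 g/mol = 0.17909 mol, giving 0.35818 Al and 0.53727 O.
64.54 wt% SiO2 ÷ 60.083 g/mol = 1.07418 mol, giving 1.07418 Si and 2.14836 O.
Oxygen sums to 2.86473; scaling by 8/2.86473 = 2.79258 puts the formula on 8 O.
K: 0.35820 × 2.79258 = 1.000 atoms per formula unit.

1.000 K apfu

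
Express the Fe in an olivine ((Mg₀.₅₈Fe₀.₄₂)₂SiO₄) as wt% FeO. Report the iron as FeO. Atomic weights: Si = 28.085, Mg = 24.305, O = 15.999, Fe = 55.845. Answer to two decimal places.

36.10 wt%

Molar mass of (Mg₀.₅₈Fe₀.₄₂)₂SiO₄ = 1.16·24.305 + 0.84·55.845 + 1·28.085 + 4·15.999 = 167.185 g/mol.
Each formula unit contains 0.84 Fe, equivalent to 0.84/1 = 0.8400 mol FeO.
M(FeO) = 1×55.845 + 1×15.999 = 71.844 g/mol.
Mass of FeO per formula unit = 0.8400 × 71.844 = 60.349 g.
FeO wt% = 60.349 / 167.185 × 100 = 36.10%.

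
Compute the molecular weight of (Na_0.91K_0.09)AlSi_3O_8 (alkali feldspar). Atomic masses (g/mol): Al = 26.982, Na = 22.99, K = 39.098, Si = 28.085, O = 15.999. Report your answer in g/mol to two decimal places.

M = 0.91×22.99 + 0.09×39.098 + 1×26.982 + 3×28.085 + 8×15.999

263.67 g/mol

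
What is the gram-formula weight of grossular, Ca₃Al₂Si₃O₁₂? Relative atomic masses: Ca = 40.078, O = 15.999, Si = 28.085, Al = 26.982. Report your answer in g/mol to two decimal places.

450.44 g/mol

The formula mass is the sum 3*40.078 + 2*26.982 + 3*28.085 + 12*15.999.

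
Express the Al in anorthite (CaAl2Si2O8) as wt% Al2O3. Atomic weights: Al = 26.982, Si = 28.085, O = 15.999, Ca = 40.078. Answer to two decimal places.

36.65 wt%

Molar mass of CaAl2Si2O8 = 1×40.078 + 2×26.982 + 2×28.085 + 8×15.999 = 278.204 g/mol.
Each formula unit contains 2 Al, equivalent to 2/2 = 1.0000 mol Al2O3.
M(Al2O3) = 2×26.982 + 3×15.999 = 101.961 g/mol.
Mass of Al2O3 per formula unit = 1.0000 × 101.961 = 101.961 g.
Al2O3 wt% = 101.961 / 278.204 × 100 = 36.65%.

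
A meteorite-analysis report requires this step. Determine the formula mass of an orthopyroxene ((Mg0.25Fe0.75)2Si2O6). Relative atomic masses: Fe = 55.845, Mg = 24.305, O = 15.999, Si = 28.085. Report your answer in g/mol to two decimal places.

248.08 g/mol

M = 0.50×24.305 + 1.50×55.845 + 2×28.085 + 6×15.999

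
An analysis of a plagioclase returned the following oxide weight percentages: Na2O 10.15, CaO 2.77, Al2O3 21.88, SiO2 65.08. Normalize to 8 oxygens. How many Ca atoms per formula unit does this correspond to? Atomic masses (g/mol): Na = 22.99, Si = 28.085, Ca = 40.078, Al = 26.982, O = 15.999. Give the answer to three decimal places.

Na2O: 10.15/61.979 = 0.16377 mol → 0.32754 mol Na, 0.16377 mol O.
CaO: 2.77/56.077 = 0.04940 mol → 0.04940 mol Ca, 0.04940 mol O.
Al2O3: 21.88/101.961 = 0.21459 mol → 0.42918 mol Al, 0.64377 mol O.
SiO2: 65.08/60.083 = 1.08317 mol → 1.08317 mol Si, 2.16634 mol O.
Total oxygen = 3.02328 mol. Normalization factor = 8/3.02328 = 2.64613.
Ca per 8 O = 0.04940 × 2.64613 = 0.131.

0.131 Ca apfu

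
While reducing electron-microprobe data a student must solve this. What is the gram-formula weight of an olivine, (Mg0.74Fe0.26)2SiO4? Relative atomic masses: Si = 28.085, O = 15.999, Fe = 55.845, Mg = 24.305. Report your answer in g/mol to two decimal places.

M = 1.48(24.305) + 0.52(55.845) + 1(28.085) + 4(15.999)

157.09 g/mol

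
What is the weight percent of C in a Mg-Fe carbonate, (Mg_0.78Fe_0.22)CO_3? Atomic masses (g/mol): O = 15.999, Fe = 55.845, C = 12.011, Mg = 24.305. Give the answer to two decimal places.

13.16 mass %

M((Mg_0.78Fe_0.22)CO_3) = 91.252 g/mol.
C contributes 1 × 12.011 = 12.011 g per mole.
12.011/91.252 = 0.1316 → 13.16%.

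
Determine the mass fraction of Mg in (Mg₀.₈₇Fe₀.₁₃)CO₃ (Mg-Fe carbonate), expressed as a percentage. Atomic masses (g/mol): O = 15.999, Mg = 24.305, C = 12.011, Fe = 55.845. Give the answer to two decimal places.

23.92 wt%

Molar mass of (Mg₀.₈₇Fe₀.₁₃)CO₃: 0.87·24.305 + 0.13·55.845 + 1·12.011 + 3·15.999 = 88.413 g/mol.
Mass of Mg per formula unit: 0.87 × 24.305 = 21.145 g.
Weight fraction Mg = 21.145 / 88.413 = 0.2392.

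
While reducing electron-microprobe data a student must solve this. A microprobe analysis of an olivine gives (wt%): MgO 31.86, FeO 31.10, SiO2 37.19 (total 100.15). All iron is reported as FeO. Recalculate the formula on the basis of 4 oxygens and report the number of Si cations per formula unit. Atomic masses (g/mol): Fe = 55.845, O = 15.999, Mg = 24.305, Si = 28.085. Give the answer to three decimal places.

MgO: 31.86/40.304 = 0.79049 mol → 0.79049 mol Mg, 0.79049 mol O.
FeO: 31.10/71.844 = 0.43288 mol → 0.43288 mol Fe, 0.43288 mol O.
SiO2: 37.19/60.083 = 0.61898 mol → 0.61898 mol Si, 1.23796 mol O.
Total oxygen = 2.46133 mol. Normalization factor = 4/2.46133 = 1.62514.
Si per 4 O = 0.61898 × 1.62514 = 1.006.

1.006 Si apfu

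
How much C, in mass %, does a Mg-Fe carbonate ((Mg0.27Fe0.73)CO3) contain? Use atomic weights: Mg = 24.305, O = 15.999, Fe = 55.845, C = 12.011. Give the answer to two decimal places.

Molar mass of (Mg0.27Fe0.73)CO3: 0.27·24.305 + 0.73·55.845 + 1·12.011 + 3·15.999 = 107.337 g/mol.
Mass of C per formula unit: 1 × 12.011 = 12.011 g.
Weight fraction C = 12.011 / 107.337 = 0.1119.

11.19 mass %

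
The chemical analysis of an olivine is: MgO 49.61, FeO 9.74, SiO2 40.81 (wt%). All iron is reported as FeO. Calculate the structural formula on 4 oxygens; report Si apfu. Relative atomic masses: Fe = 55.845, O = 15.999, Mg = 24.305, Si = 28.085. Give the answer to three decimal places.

0.997 Si apfu

MgO (M=40.304): mol = 1.23090; Mg = 1.23090, O = 1.23090.
FeO (M=71.844): mol = 0.13557; Fe = 0.13557, O = 0.13557.
SiO2 (M=60.083): mol = 0.67923; Si = 0.67923, O = 1.35846.
ΣO = 2.72493; factor = 4/ΣO = 1.46793.
Si apfu = 0.67923 × 1.46793 = 0.997.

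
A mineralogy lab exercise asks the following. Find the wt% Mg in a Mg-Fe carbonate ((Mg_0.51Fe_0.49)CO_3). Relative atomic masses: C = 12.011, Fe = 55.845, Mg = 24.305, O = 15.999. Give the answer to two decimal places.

M((Mg_0.51Fe_0.49)CO_3) = 99.768 g/mol.
Mg contributes 0.51 × 24.305 = 12.396 g per mole.
12.396/99.768 = 0.1242 → 12.42%.

12.42 mass %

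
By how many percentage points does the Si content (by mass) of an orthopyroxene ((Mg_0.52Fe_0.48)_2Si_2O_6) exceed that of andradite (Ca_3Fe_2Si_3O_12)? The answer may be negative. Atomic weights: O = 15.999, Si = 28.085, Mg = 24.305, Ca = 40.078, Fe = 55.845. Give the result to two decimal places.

First mineral: 56.170 g Si in 231.052 g formula = 24.31 wt% Si.
Second mineral: 84.255 g Si in 508.167 g formula = 16.58 wt% Si.
24.31% − 16.58% gives a difference of 7.73 percentage points.

7.73 percentage points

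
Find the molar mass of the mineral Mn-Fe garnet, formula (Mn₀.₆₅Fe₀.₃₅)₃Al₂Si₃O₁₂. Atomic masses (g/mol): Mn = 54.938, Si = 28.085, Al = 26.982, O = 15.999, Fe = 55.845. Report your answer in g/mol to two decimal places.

The formula mass is the sum 1.95·54.938 + 1.05·55.845 + 2·26.982 + 3·28.085 + 12·15.999.

495.97 g/mol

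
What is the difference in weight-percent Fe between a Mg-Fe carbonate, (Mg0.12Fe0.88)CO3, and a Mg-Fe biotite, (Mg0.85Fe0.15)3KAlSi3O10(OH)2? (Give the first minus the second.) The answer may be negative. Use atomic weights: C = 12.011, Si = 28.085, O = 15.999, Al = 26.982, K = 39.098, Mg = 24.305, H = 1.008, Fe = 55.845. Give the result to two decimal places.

38.03 percentage points

M((Mg0.12Fe0.88)CO3) = 112.068 g/mol, so wt% Fe = 49.144/112.068 × 100 = 43.85%.
M((Mg0.85Fe0.15)3KAlSi3O10(OH)2) = 431.447 g/mol, so wt% Fe = 25.130/431.447 × 100 = 5.82%.
43.85 − 5.82 = 38.03 pp.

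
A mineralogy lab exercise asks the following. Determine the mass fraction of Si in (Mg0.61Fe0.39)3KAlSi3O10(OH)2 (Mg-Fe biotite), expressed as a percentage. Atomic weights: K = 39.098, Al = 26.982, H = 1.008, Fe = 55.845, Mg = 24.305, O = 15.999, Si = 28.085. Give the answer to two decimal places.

Formula mass = 1.83*24.305 + 1.17*55.845 + 1*39.098 + 1*26.982 + 3*28.085 + 12*15.999 + 2*1.008 = 454.156 g/mol, of which 84.255 g is Si.
So Si makes up 84.255/454.156 = 0.1855 of the mass, i.e. 18.55%.

18.55 wt%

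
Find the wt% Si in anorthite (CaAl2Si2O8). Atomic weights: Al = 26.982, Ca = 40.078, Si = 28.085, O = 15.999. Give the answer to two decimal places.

Formula mass = 1×40.078 + 2×26.982 + 2×28.085 + 8×15.999 = 278.204 g/mol, of which 56.170 g is Si.
So Si makes up 56.170/278.204 = 0.2019 of the mass, i.e. 20.19%.

20.19 mass %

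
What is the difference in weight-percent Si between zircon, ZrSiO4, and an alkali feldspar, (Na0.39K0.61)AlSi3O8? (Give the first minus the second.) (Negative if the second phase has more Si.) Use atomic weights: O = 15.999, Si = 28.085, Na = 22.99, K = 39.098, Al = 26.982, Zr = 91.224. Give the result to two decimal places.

-15.65 percentage points

Si in ZrSiO4: molar mass 183.305 g/mol; 1×28.085 = 28.085 g → 15.32 wt%.
Si in (Na0.39K0.61)AlSi3O8: molar mass 272.045 g/mol; 3×28.085 = 84.255 g → 30.97 wt%.
Difference = 15.32 − 30.97 = -15.65 percentage points.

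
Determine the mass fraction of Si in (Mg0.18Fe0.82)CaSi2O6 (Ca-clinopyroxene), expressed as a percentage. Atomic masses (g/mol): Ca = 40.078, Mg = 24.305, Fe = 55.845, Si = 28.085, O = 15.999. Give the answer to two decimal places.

Molar mass of (Mg0.18Fe0.82)CaSi2O6: 0.18×24.305 + 0.82×55.845 + 1×40.078 + 2×28.085 + 6×15.999 = 242.410 g/mol.
Mass of Si per formula unit: 2 × 28.085 = 56.170 g.
Weight fraction Si = 56.170 / 242.410 = 0.2317.

23.17 weight percent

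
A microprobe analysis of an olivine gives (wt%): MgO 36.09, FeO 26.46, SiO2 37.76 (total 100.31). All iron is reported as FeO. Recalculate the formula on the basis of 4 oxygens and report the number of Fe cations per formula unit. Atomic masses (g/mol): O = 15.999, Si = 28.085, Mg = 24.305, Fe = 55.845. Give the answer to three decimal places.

MgO (M=40.304): mol = 0.89544; Mg = 0.89544, O = 0.89544.
FeO (M=71.844): mol = 0.36830; Fe = 0.36830, O = 0.36830.
SiO2 (M=60.083): mol = 0.62846; Si = 0.62846, O = 1.25692.
ΣO = 2.52066; factor = 4/ΣO = 1.58689.
Fe apfu = 0.36830 × 1.58689 = 0.584.

0.584 Fe apfu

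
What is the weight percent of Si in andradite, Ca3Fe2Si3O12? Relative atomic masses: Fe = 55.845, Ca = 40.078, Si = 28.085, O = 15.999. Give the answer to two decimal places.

16.58 wt%

M(Ca3Fe2Si3O12) = 508.167 g/mol.
Si contributes 3 × 28.085 = 84.255 g per mole.
84.255/508.167 = 0.1658 → 16.58%.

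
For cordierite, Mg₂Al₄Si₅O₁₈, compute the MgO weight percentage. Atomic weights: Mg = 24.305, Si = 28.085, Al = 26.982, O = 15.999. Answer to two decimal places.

13.78 wt%

Molar mass of Mg₂Al₄Si₅O₁₈ = 2·24.305 + 4·26.982 + 5·28.085 + 18·15.999 = 584.945 g/mol.
Each formula unit contains 2 Mg, equivalent to 2/1 = 2.0000 mol MgO.
M(MgO) = 1×24.305 + 1×15.999 = 40.304 g/mol.
Mass of MgO per formula unit = 2.0000 × 40.304 = 80.608 g.
MgO wt% = 80.608 / 584.945 × 100 = 13.78%.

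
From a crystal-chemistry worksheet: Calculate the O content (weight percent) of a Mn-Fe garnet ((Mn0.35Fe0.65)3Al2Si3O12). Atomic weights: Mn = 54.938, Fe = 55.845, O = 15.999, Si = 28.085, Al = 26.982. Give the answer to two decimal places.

M((Mn0.35Fe0.65)3Al2Si3O12) = 496.790 g/mol.
O contributes 12 × 15.999 = 191.988 g per mole.
191.988/496.790 = 0.3865 → 38.65%.

38.65 weight percent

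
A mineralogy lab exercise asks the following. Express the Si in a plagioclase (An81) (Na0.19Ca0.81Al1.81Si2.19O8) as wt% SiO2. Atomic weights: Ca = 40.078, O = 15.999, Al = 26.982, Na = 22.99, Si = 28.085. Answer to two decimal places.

Formula mass = 275.167 g/mol.
2.19 Si → 2.1900 mol SiO2 per formula unit; M(SiO2) = 60.083, so SiO2 mass = 131.582 g.
131.582/275.167 × 100 = 47.82 wt%.

47.82 wt%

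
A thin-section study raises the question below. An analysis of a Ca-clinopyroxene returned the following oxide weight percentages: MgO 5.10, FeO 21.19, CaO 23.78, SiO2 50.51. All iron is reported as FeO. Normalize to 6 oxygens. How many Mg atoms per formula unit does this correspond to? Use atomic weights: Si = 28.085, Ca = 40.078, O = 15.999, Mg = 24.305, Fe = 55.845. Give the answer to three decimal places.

5.10 wt% MgO ÷ 40.304 g/mol = 0.12654 mol, giving 0.12654 Mg and 0.12654 O.
21.19 wt% FeO ÷ 71.844 g/mol = 0.29494 mol, giving 0.29494 Fe and 0.29494 O.
23.78 wt% CaO ÷ 56.077 g/mol = 0.42406 mol, giving 0.42406 Ca and 0.42406 O.
50.51 wt% SiO2 ÷ 60.083 g/mol = 0.84067 mol, giving 0.84067 Si and 1.68134 O.
Oxygen sums to 2.52688; scaling by 6/2.52688 = 2.37447 puts the formula on 6 O.
Mg: 0.12654 × 2.37447 = 0.300 atoms per formula unit.

0.300 Mg apfu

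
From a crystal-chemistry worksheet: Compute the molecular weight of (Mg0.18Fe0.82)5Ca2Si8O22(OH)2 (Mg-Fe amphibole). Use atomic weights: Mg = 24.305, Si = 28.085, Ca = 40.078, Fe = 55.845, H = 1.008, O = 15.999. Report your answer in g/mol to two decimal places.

The formula mass is the sum 0.90*24.305 + 4.10*55.845 + 2*40.078 + 8*28.085 + 24*15.999 + 2*1.008.

941.67 g/mol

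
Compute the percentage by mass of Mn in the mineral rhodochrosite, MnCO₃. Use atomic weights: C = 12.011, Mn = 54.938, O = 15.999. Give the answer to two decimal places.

47.79 wt%

Formula mass = 1·54.938 + 1·12.011 + 3·15.999 = 114.946 g/mol, of which 54.938 g is Mn.
So Mn makes up 54.938/114.946 = 0.4779 of the mass, i.e. 47.79%.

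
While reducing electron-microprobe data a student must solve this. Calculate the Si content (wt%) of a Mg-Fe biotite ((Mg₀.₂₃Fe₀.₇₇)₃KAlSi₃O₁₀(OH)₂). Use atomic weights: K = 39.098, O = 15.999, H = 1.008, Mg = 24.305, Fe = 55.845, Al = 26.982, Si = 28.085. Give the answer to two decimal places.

Molar mass of (Mg₀.₂₃Fe₀.₇₇)₃KAlSi₃O₁₀(OH)₂: 0.69×24.305 + 2.31×55.845 + 1×39.098 + 1×26.982 + 3×28.085 + 12×15.999 + 2×1.008 = 490.111 g/mol.
Mass of Si per formula unit: 3 × 28.085 = 84.255 g.
Weight fraction Si = 84.255 / 490.111 = 0.1719.

17.19 wt%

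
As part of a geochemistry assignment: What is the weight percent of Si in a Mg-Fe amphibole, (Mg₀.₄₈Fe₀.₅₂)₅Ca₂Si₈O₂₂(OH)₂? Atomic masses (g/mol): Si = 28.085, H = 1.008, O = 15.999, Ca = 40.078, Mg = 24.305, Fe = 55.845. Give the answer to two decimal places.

Molar mass of (Mg₀.₄₈Fe₀.₅₂)₅Ca₂Si₈O₂₂(OH)₂: 2.40·24.305 + 2.60·55.845 + 2·40.078 + 8·28.085 + 24·15.999 + 2·1.008 = 894.357 g/mol.
Mass of Si per formula unit: 8 × 28.085 = 224.680 g.
Weight fraction Si = 224.680 / 894.357 = 0.2512.

25.12 weight percent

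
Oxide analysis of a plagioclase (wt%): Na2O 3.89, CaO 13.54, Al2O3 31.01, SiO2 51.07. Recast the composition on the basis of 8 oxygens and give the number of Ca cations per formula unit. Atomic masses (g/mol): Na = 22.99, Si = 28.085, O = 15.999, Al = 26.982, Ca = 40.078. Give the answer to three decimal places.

Na2O (M=61.979): mol = 0.06276; Na = 0.12552, O = 0.06276.
CaO (M=56.077): mol = 0.24145; Ca = 0.24145, O = 0.24145.
Al2O3 (M=101.961): mol = 0.30414; Al = 0.60828, O = 0.91242.
SiO2 (M=60.083): mol = 0.84999; Si = 0.84999, O = 1.69998.
ΣO = 2.91661; factor = 8/ΣO = 2.74291.
Ca apfu = 0.24145 × 2.74291 = 0.662.

0.662 Ca apfu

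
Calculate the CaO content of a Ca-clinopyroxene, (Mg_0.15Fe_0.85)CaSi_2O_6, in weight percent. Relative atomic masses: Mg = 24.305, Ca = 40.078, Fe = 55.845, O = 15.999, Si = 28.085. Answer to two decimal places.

Molar mass of (Mg_0.15Fe_0.85)CaSi_2O_6 = 0.15*24.305 + 0.85*55.845 + 1*40.078 + 2*28.085 + 6*15.999 = 243.356 g/mol.
Each formula unit contains 1 Ca, equivalent to 1/1 = 1.0000 mol CaO.
M(CaO) = 1×40.078 + 1×15.999 = 56.077 g/mol.
Mass of CaO per formula unit = 1.0000 × 56.077 = 56.077 g.
CaO wt% = 56.077 / 243.356 × 100 = 23.04%.

23.04 wt%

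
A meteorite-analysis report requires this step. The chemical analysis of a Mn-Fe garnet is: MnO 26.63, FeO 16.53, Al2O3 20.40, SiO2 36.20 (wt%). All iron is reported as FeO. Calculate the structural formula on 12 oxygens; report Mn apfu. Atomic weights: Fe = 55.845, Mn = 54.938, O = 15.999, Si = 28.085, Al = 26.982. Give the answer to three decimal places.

MnO (M=70.937): mol = 0.37540; Mn = 0.37540, O = 0.37540.
FeO (M=71.844): mol = 0.23008; Fe = 0.23008, O = 0.23008.
Al2O3 (M=101.961): mol = 0.20008; Al = 0.40016, O = 0.60024.
SiO2 (M=60.083): mol = 0.60250; Si = 0.60250, O = 1.20500.
ΣO = 2.41072; factor = 12/ΣO = 4.97777.
Mn apfu = 0.37540 × 4.97777 = 1.869.

1.869 Mn apfu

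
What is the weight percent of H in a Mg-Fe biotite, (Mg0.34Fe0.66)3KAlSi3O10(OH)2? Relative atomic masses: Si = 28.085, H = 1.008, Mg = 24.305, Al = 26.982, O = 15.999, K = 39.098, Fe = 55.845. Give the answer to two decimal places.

M((Mg0.34Fe0.66)3KAlSi3O10(OH)2) = 479.703 g/mol.
H contributes 2 × 1.008 = 2.016 g per mole.
2.016/479.703 = 0.0042 → 0.42%.

0.42 wt%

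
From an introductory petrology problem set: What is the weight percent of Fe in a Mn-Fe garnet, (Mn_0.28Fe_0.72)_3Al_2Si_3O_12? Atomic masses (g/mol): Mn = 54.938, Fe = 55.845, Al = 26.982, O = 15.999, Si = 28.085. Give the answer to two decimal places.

Molar mass of (Mn_0.28Fe_0.72)_3Al_2Si_3O_12: 0.84×54.938 + 2.16×55.845 + 2×26.982 + 3×28.085 + 12×15.999 = 496.980 g/mol.
Mass of Fe per formula unit: 2.16 × 55.845 = 120.625 g.
Weight fraction Fe = 120.625 / 496.980 = 0.2427.

24.27 weight percent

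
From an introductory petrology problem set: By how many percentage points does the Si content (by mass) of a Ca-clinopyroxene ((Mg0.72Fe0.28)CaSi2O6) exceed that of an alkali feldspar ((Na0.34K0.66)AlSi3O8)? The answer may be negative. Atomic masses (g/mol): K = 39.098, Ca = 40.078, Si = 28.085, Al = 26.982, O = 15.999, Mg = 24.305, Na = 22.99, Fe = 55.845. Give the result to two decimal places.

-5.96 percentage points

Si in (Mg0.72Fe0.28)CaSi2O6: molar mass 225.378 g/mol; 2×28.085 = 56.170 g → 24.92 wt%.
Si in (Na0.34K0.66)AlSi3O8: molar mass 272.850 g/mol; 3×28.085 = 84.255 g → 30.88 wt%.
Difference = 24.92 − 30.88 = -5.96 percentage points.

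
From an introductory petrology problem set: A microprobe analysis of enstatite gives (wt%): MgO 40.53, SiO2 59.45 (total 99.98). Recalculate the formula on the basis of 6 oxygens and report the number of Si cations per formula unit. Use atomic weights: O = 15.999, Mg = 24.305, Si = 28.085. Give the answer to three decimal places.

1.989 Si apfu

MgO (M=40.304): mol = 1.00561; Mg = 1.00561, O = 1.00561.
SiO2 (M=60.083): mol = 0.98946; Si = 0.98946, O = 1.97892.
ΣO = 2.98453; factor = 6/ΣO = 2.01037.
Si apfu = 0.98946 × 2.01037 = 1.989.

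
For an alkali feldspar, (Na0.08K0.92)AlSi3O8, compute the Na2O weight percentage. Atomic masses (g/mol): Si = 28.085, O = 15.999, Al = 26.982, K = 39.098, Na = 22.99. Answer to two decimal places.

0.89 wt%

Molar mass of (Na0.08K0.92)AlSi3O8 = 0.08*22.99 + 0.92*39.098 + 1*26.982 + 3*28.085 + 8*15.999 = 277.038 g/mol.
Each formula unit contains 0.08 Na, equivalent to 0.08/2 = 0.0400 mol Na2O.
M(Na2O) = 2×22.99 + 1×15.999 = 61.979 g/mol.
Mass of Na2O per formula unit = 0.0400 × 61.979 = 2.479 g.
Na2O wt% = 2.479 / 277.038 × 100 = 0.89%.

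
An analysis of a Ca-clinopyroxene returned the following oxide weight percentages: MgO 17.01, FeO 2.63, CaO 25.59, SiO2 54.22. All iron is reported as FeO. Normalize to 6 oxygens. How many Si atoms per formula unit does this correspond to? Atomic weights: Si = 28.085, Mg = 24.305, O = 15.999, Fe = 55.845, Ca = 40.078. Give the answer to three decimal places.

17.01 wt% MgO ÷ 40.304 g/mol = 0.42204 mol, giving 0.42204 Mg and 0.42204 O.
2.63 wt% FeO ÷ 71.844 g/mol = 0.03661 mol, giving 0.03661 Fe and 0.03661 O.
25.59 wt% CaO ÷ 56.077 g/mol = 0.45634 mol, giving 0.45634 Ca and 0.45634 O.
54.22 wt% SiO2 ÷ 60.083 g/mol = 0.90242 mol, giving 0.90242 Si and 1.80484 O.
Oxygen sums to 2.71983; scaling by 6/2.71983 = 2.20602 puts the formula on 6 O.
Si: 0.90242 × 2.20602 = 1.991 atoms per formula unit.

1.991 Si apfu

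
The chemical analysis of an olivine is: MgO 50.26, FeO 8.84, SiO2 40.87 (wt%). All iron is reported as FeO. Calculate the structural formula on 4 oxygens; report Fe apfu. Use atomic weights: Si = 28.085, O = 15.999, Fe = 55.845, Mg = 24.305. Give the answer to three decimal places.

0.180 Fe apfu

MgO (M=40.304): mol = 1.24702; Mg = 1.24702, O = 1.24702.
FeO (M=71.844): mol = 0.12304; Fe = 0.12304, O = 0.12304.
SiO2 (M=60.083): mol = 0.68023; Si = 0.68023, O = 1.36046.
ΣO = 2.73052; factor = 4/ΣO = 1.46492.
Fe apfu = 0.12304 × 1.46492 = 0.180.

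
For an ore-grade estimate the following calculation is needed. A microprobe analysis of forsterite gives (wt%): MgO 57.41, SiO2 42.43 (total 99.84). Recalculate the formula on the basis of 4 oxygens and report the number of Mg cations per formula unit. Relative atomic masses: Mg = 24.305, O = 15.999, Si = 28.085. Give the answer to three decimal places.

2.008 Mg apfu

MgO (M=40.304): mol = 1.42442; Mg = 1.42442, O = 1.42442.
SiO2 (M=60.083): mol = 0.70619; Si = 0.70619, O = 1.41238.
ΣO = 2.83680; factor = 4/ΣO = 1.41004.
Mg apfu = 1.42442 × 1.41004 = 2.008.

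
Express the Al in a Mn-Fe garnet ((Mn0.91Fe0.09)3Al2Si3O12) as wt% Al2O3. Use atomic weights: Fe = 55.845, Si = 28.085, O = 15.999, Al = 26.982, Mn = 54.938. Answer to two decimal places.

20.59 wt%

Molar mass of (Mn0.91Fe0.09)3Al2Si3O12 = 2.73*54.938 + 0.27*55.845 + 2*26.982 + 3*28.085 + 12*15.999 = 495.266 g/mol.
Each formula unit contains 2 Al, equivalent to 2/2 = 1.0000 mol Al2O3.
M(Al2O3) = 2×26.982 + 3×15.999 = 101.961 g/mol.
Mass of Al2O3 per formula unit = 1.0000 × 101.961 = 101.961 g.
Al2O3 wt% = 101.961 / 495.266 × 100 = 20.59%.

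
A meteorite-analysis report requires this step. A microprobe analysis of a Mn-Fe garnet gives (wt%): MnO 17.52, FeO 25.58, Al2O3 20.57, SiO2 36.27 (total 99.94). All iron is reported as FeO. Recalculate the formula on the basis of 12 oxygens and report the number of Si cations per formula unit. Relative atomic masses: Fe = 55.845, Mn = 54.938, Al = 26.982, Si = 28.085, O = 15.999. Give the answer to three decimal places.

2.999 Si apfu

MnO: 17.52/70.937 = 0.24698 mol → 0.24698 mol Mn, 0.24698 mol O.
FeO: 25.58/71.844 = 0.35605 mol → 0.35605 mol Fe, 0.35605 mol O.
Al2O3: 20.57/101.961 = 0.20174 mol → 0.40348 mol Al, 0.60522 mol O.
SiO2: 36.27/60.083 = 0.60366 mol → 0.60366 mol Si, 1.20732 mol O.
Total oxygen = 2.41557 mol. Normalization factor = 12/2.41557 = 4.96777.
Si per 12 O = 0.60366 × 4.96777 = 2.999.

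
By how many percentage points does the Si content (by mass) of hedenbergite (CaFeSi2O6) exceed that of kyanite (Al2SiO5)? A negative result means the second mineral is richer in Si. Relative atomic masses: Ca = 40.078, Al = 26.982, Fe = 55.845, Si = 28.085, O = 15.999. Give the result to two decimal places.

First mineral: 56.170 g Si in 248.087 g formula = 22.64 wt% Si.
Second mineral: 28.085 g Si in 162.044 g formula = 17.33 wt% Si.
22.64% − 17.33% gives a difference of 5.31 percentage points.

5.31 percentage points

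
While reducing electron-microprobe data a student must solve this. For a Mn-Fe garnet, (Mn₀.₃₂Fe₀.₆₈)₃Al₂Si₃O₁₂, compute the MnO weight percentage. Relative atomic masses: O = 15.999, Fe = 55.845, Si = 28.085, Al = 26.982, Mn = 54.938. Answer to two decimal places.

13.71 wt%

M((Mn₀.₃₂Fe₀.₆₈)₃Al₂Si₃O₁₂) = 496.871 g/mol; M(MnO) = 70.937 g/mol.
Moles MnO per formula unit = 0.96 Mn ÷ 1 = 0.9600.
MnO fraction = (0.9600 × 70.937) / 496.871 = 68.100/496.871 = 0.1371.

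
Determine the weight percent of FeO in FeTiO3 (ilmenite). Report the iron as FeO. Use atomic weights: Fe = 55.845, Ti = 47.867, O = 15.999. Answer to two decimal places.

Formula mass = 151.709 g/mol.
1 Fe → 1.0000 mol FeO per formula unit; M(FeO) = 71.844, so FeO mass = 71.844 g.
71.844/151.709 × 100 = 47.36 wt%.

47.36 wt%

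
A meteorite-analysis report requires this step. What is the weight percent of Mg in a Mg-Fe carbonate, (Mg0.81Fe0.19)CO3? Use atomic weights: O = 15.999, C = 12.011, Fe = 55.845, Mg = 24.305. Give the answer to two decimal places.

21.80 mass %

Formula mass = 0.81·24.305 + 0.19·55.845 + 1·12.011 + 3·15.999 = 90.306 g/mol, of which 19.687 g is Mg.
So Mg makes up 19.687/90.306 = 0.2180 of the mass, i.e. 21.80%.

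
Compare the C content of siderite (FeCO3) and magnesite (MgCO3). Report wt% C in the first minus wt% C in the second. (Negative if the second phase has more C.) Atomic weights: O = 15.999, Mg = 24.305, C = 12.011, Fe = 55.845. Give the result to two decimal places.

-3.88 percentage points

M(FeCO3) = 115.853 g/mol, so wt% C = 12.011/115.853 × 100 = 10.37%.
M(MgCO3) = 84.313 g/mol, so wt% C = 12.011/84.313 × 100 = 14.25%.
10.37 − 14.25 = -3.88 pp.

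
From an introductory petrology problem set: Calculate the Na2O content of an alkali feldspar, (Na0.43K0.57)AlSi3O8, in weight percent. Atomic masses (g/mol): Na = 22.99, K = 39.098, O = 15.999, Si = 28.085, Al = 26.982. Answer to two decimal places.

M((Na0.43K0.57)AlSi3O8) = 271.401 g/mol; M(Na2O) = 61.979 g/mol.
Moles Na2O per formula unit = 0.43 Na ÷ 2 = 0.2150.
Na2O fraction = (0.2150 × 61.979) / 271.401 = 13.325/271.401 = 0.0491.

4.91 wt%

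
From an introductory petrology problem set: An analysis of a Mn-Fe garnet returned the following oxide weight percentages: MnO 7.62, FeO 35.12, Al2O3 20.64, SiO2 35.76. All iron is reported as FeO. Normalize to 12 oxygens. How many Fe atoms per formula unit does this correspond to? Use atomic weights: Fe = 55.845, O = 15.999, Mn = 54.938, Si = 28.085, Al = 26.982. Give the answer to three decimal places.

MnO: 7.62/70.937 = 0.10742 mol → 0.10742 mol Mn, 0.10742 mol O.
FeO: 35.12/71.844 = 0.48884 mol → 0.48884 mol Fe, 0.48884 mol O.
Al2O3: 20.64/101.961 = 0.20243 mol → 0.40486 mol Al, 0.60729 mol O.
SiO2: 35.76/60.083 = 0.59518 mol → 0.59518 mol Si, 1.19036 mol O.
Total oxygen = 2.39391 mol. Normalization factor = 12/2.39391 = 5.01272.
Fe per 12 O = 0.48884 × 5.01272 = 2.450.

2.450 Fe apfu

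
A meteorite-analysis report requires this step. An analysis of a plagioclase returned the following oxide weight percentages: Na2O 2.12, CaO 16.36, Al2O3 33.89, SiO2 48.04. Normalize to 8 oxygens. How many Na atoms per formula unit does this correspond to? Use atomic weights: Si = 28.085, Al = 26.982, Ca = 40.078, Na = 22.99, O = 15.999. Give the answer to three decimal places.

Na2O: 2.12/61.979 = 0.03421 mol → 0.06842 mol Na, 0.03421 mol O.
CaO: 16.36/56.077 = 0.29174 mol → 0.29174 mol Ca, 0.29174 mol O.
Al2O3: 33.89/101.961 = 0.33238 mol → 0.66476 mol Al, 0.99714 mol O.
SiO2: 48.04/60.083 = 0.79956 mol → 0.79956 mol Si, 1.59912 mol O.
Total oxygen = 2.92221 mol. Normalization factor = 8/2.92221 = 2.73765.
Na per 8 O = 0.06842 × 2.73765 = 0.187.

0.187 Na apfu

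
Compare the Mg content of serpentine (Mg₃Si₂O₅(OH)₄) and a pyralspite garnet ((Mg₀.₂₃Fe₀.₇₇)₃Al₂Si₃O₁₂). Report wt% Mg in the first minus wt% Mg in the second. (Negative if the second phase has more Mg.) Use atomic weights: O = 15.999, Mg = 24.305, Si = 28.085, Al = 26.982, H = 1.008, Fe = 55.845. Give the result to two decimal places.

First mineral: 72.915 g Mg in 277.108 g formula = 26.31 wt% Mg.
Second mineral: 16.770 g Mg in 475.979 g formula = 3.52 wt% Mg.
26.31% − 3.52% gives a difference of 22.79 percentage points.

22.79 percentage points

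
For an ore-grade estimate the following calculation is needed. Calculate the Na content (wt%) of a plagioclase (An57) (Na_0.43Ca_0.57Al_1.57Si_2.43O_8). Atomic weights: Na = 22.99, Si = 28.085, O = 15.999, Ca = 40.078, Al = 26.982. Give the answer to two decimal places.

M(Na_0.43Ca_0.57Al_1.57Si_2.43O_8) = 271.330 g/mol.
Na contributes 0.43 × 22.99 = 9.886 g per mole.
9.886/271.330 = 0.0364 → 3.64%.

3.64 wt%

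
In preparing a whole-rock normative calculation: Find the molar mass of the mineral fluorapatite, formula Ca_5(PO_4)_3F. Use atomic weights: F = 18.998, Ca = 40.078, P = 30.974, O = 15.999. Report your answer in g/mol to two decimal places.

504.30 g/mol

M = 5×40.078 + 3×30.974 + 12×15.999 + 1×18.998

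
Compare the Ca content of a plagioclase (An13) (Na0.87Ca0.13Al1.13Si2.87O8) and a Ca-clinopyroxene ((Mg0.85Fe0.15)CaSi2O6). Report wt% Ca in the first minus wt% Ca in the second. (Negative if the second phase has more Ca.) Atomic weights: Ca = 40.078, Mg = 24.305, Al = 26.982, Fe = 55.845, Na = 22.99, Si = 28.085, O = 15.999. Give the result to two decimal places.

-16.14 percentage points

Ca in Na0.87Ca0.13Al1.13Si2.87O8: molar mass 264.297 g/mol; 0.13×40.078 = 5.210 g → 1.97 wt%.
Ca in (Mg0.85Fe0.15)CaSi2O6: molar mass 221.278 g/mol; 1×40.078 = 40.078 g → 18.11 wt%.
Difference = 1.97 − 18.11 = -16.14 percentage points.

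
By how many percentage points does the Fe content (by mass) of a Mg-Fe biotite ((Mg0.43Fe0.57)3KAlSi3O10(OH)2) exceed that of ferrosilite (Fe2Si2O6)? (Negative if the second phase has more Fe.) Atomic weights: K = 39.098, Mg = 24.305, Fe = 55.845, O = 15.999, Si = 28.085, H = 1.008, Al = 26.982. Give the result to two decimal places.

Fe in (Mg0.43Fe0.57)3KAlSi3O10(OH)2: molar mass 471.187 g/mol; 1.71×55.845 = 95.495 g → 20.27 wt%.
Fe in Fe2Si2O6: molar mass 263.854 g/mol; 2×55.845 = 111.690 g → 42.33 wt%.
Difference = 20.27 − 42.33 = -22.06 percentage points.

-22.06 percentage points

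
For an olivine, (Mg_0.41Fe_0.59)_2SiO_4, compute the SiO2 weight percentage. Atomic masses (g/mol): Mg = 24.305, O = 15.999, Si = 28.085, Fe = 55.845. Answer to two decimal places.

Molar mass of (Mg_0.41Fe_0.59)_2SiO_4 = 0.82·24.305 + 1.18·55.845 + 1·28.085 + 4·15.999 = 177.908 g/mol.
Each formula unit contains 1 Si, equivalent to 1/1 = 1.0000 mol SiO2.
M(SiO2) = 1×28.085 + 2×15.999 = 60.083 g/mol.
Mass of SiO2 per formula unit = 1.0000 × 60.083 = 60.083 g.
SiO2 wt% = 60.083 / 177.908 × 100 = 33.77%.

33.77 wt%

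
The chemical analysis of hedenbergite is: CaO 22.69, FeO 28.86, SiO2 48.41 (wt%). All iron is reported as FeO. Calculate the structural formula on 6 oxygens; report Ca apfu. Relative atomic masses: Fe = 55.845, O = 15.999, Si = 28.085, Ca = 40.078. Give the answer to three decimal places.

1.004 Ca apfu

CaO: 22.69/56.077 = 0.40462 mol → 0.40462 mol Ca, 0.40462 mol O.
FeO: 28.86/71.844 = 0.40170 mol → 0.40170 mol Fe, 0.40170 mol O.
SiO2: 48.41/60.083 = 0.80572 mol → 0.80572 mol Si, 1.61144 mol O.
Total oxygen = 2.41776 mol. Normalization factor = 6/2.41776 = 2.48164.
Ca per 6 O = 0.40462 × 2.48164 = 1.004.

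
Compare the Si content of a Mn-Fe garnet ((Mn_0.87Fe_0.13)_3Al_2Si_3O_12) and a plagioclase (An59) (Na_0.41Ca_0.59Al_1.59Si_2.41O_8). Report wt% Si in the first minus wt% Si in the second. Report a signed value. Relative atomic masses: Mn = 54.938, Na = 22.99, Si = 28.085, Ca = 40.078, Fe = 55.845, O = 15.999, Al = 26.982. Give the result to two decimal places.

Si in (Mn_0.87Fe_0.13)_3Al_2Si_3O_12: molar mass 495.375 g/mol; 3×28.085 = 84.255 g → 17.01 wt%.
Si in Na_0.41Ca_0.59Al_1.59Si_2.41O_8: molar mass 271.650 g/mol; 2.41×28.085 = 67.685 g → 24.92 wt%.
Difference = 17.01 − 24.92 = -7.91 percentage points.

-7.91 percentage points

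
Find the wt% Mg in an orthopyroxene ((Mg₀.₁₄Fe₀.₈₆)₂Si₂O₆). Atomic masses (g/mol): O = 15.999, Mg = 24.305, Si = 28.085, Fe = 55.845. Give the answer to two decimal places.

2.67 mass %

Formula mass = 0.28·24.305 + 1.72·55.845 + 2·28.085 + 6·15.999 = 255.023 g/mol, of which 6.805 g is Mg.
So Mg makes up 6.805/255.023 = 0.0267 of the mass, i.e. 2.67%.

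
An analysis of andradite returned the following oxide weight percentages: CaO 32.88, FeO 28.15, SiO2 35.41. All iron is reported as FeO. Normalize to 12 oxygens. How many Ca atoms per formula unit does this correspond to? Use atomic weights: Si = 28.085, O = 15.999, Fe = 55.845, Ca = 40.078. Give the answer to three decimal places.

CaO (M=56.077): mol = 0.58634; Ca = 0.58634, O = 0.58634.
FeO (M=71.844): mol = 0.39182; Fe = 0.39182, O = 0.39182.
SiO2 (M=60.083): mol = 0.58935; Si = 0.58935, O = 1.17870.
ΣO = 2.15686; factor = 12/ΣO = 5.56364.
Ca apfu = 0.58634 × 5.56364 = 3.262.

3.262 Ca apfu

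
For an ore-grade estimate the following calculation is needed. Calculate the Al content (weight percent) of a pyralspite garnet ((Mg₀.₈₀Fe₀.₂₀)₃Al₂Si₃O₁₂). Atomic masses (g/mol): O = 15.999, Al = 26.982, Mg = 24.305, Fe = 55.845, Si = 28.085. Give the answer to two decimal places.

12.79 weight percent

M((Mg₀.₈₀Fe₀.₂₀)₃Al₂Si₃O₁₂) = 422.046 g/mol.
Al contributes 2 × 26.982 = 53.964 g per mole.
53.964/422.046 = 0.1279 → 12.79%.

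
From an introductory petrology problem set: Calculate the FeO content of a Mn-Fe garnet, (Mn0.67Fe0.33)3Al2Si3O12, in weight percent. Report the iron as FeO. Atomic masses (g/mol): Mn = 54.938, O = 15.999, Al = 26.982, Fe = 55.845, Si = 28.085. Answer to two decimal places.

14.34 wt%

Molar mass of (Mn0.67Fe0.33)3Al2Si3O12 = 2.01·54.938 + 0.99·55.845 + 2·26.982 + 3·28.085 + 12·15.999 = 495.919 g/mol.
Each formula unit contains 0.99 Fe, equivalent to 0.99/1 = 0.9900 mol FeO.
M(FeO) = 1×55.845 + 1×15.999 = 71.844 g/mol.
Mass of FeO per formula unit = 0.9900 × 71.844 = 71.126 g.
FeO wt% = 71.126 / 495.919 × 100 = 14.34%.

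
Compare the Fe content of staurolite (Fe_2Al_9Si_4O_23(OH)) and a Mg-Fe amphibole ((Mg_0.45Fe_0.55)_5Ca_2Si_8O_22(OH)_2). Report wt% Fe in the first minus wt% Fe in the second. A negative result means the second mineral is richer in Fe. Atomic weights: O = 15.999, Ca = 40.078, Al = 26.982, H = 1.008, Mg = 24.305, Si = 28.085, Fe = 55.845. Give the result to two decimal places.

Fe in Fe_2Al_9Si_4O_23(OH): molar mass 851.852 g/mol; 2×55.845 = 111.690 g → 13.11 wt%.
Fe in (Mg_0.45Fe_0.55)_5Ca_2Si_8O_22(OH)_2: molar mass 899.088 g/mol; 2.75×55.845 = 153.574 g → 17.08 wt%.
Difference = 13.11 − 17.08 = -3.97 percentage points.

-3.97 percentage points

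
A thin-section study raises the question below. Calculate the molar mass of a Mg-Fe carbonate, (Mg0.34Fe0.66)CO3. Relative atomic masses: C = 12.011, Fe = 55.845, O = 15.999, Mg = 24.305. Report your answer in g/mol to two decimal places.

M = 0.34(24.305) + 0.66(55.845) + 1(12.011) + 3(15.999)

105.13 g/mol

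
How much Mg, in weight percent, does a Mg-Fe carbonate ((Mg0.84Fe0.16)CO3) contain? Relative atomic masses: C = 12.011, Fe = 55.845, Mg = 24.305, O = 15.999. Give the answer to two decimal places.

22.85 weight percent

Molar mass of (Mg0.84Fe0.16)CO3: 0.84·24.305 + 0.16·55.845 + 1·12.011 + 3·15.999 = 89.359 g/mol.
Mass of Mg per formula unit: 0.84 × 24.305 = 20.416 g.
Weight fraction Mg = 20.416 / 89.359 = 0.2285.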